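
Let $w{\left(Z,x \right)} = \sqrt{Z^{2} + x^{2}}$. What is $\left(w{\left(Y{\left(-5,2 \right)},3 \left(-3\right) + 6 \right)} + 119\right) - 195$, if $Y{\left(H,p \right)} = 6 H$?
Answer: $-76 + 3 \sqrt{101} \approx -45.85$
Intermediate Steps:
$\left(w{\left(Y{\left(-5,2 \right)},3 \left(-3\right) + 6 \right)} + 119\right) - 195 = \left(\sqrt{\left(6 \left(-5\right)\right)^{2} + \left(3 \left(-3\right) + 6\right)^{2}} + 119\right) - 195 = \left(\sqrt{\left(-30\right)^{2} + \left(-9 + 6\right)^{2}} + 119\right) - 195 = \left(\sqrt{900 + \left(-3\right)^{2}} + 119\right) - 195 = \left(\sqrt{900 + 9} + 119\right) - 195 = \left(\sqrt{909} + 119\right) - 195 = \left(3 \sqrt{101} + 119\right) - 195 = \left(119 + 3 \sqrt{101}\right) - 195 = -76 + 3 \sqrt{101}$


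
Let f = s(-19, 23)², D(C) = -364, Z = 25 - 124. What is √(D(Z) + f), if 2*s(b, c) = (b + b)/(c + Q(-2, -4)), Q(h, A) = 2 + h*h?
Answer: I*√305763/29 ≈ 19.068*I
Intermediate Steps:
Z = -99
Q(h, A) = 2 + h²
s(b, c) = b/(6 + c) (s(b, c) = ((b + b)/(c + (2 + (-2)²)))/2 = ((2*b)/(c + (2 + 4)))/2 = ((2*b)/(c + 6))/2 = ((2*b)/(6 + c))/2 = (2*b/(6 + c))/2 = b/(6 + c))
f = 361/841 (f = (-19/(6 + 23))² = (-19/29)² = 361/841 ≈ 0.42925)
√(D(Z) + f) = √(-364 + 361/841) = √(-305763/841) = I*√305763/29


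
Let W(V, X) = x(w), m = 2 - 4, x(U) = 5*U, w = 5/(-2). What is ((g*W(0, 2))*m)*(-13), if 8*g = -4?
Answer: 325/2 ≈ 162.50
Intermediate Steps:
g = -½ (g = (⅛)*(-4) = -½ ≈ -0.50000)
w = -5/2 (w = 5*(-½) = -5/2 ≈ -2.5000)
m = -2
W(V, X) = -25/2 (W(V, X) = 5*(-5/2) = -25/2)
((g*W(0, 2))*m)*(-13) = (-½*(-25/2)*(-2))*(-13) = ((25/4)*(-2))*(-13) = -25/2*(-13) = 325/2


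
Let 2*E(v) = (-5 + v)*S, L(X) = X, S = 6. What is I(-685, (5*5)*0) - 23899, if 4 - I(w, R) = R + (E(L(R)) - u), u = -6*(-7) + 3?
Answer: -23835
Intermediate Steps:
E(v) = -15 + 3*v (E(v) = ((-5 + v)*6)/2 = (-30 + 6*v)/2 = -15 + 3*v)
u = 45 (u = 42 + 3 = 45)
I(w, R) = 64 - 4*R (I(w, R) = 4 - (R + ((-15 + 3*R) - 1*45)) = 4 - (R + ((-15 + 3*R) - 45)) = 4 - (R + (-60 + 3*R)) = 4 - (-60 + 4*R) = 4 + (60 - 4*R) = 64 - 4*R)
I(-685, (5*5)*0) - 23899 = (64 - 4*5*5*0) - 23899 = (64 - 100*0) - 23899 = (64 - 4*0) - 23899 = (64 + 0) - 23899 = 64 - 23899 = -23835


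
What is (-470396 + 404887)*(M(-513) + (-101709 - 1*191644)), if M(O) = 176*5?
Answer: 19159613757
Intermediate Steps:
M(O) = 880
(-470396 + 404887)*(M(-513) + (-101709 - 1*191644)) = (-470396 + 404887)*(880 + (-101709 - 1*191644)) = -65509*(880 + (-101709 - 191644)) = -65509*(880 - 293353) = -65509*(-292473) = 19159613757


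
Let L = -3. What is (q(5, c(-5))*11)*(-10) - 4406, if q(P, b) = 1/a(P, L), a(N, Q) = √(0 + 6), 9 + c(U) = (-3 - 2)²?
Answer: -4406 - 55*√6/3 ≈ -4450.9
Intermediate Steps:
c(U) = 16 (c(U) = -9 + (-3 - 2)² = -9 + (-5)² = -9 + 25 = 16)
a(N, Q) = √6
q(P, b) = √6/6 (q(P, b) = 1/(√6) = √6/6)
(q(5, c(-5))*11)*(-10) - 4406 = ((√6/6)*11)*(-10) - 4406 = (11*√6/6)*(-10) - 4406 = -55*√6/3 - 4406 = -4406 - 55*√6/3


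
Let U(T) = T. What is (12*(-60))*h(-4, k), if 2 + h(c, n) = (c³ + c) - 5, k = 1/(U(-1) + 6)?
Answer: 54000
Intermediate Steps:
k = ⅕ (k = 1/(-1 + 6) = 1/5 = ⅕ ≈ 0.20000)
h(c, n) = -7 + c + c³ (h(c, n) = -2 + ((c³ + c) - 5) = -2 + ((c + c³) - 5) = -2 + (-5 + c + c³) = -7 + c + c³)
(12*(-60))*h(-4, k) = (12*(-60))*(-7 - 4 + (-4)³) = -720*(-7 - 4 - 64) = -720*(-75) = 54000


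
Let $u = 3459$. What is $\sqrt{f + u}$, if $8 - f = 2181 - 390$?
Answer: $2 \sqrt{419} \approx 40.939$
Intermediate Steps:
$f = -1783$ ($f = 8 - \left(2181 - 390\right) = 8 - 1791 = -1783$)
$\sqrt{f + u} = \sqrt{-1783 + 3459} = \sqrt{1676} = 2 \sqrt{419}$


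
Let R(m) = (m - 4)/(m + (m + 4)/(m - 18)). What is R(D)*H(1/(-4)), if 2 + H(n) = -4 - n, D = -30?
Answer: -4692/707 ≈ -6.6365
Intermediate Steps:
H(n) = -6 - n (H(n) = -2 + (-4 - n) = -6 - n)
R(m) = (-4 + m)/(m + (4 + m)/(-18 + m))
R(D)*H(1/(-4)) = ((72 + (-30)² - 22*(-30))/(4 + (-30)² - 17*(-30)))*(-6 - 1/(-4)) = ((72 + 900 + 660)/(4 + 900 + 510))*(-6 - 1*(-¼)) = (1632/1414)*(-6 + ¼) = ((1/1414)*1632)*(-23/4) = (816/707)*(-23/4) = -4692/707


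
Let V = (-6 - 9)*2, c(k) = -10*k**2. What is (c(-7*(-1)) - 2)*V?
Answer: 14760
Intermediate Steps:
V = -30 (V = -15*2 = -30)
(c(-7*(-1)) - 2)*V = (-10*(-7*(-1))**2 - 2)*(-30) = (-10*7**2 - 2)*(-30) = (-10*49 - 2)*(-30) = (-490 - 2)*(-30) = -492*(-30) = 14760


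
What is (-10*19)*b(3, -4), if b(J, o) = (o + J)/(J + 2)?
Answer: 38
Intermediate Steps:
b(J, o) = (J + o)/(2 + J)
(-10*19)*b(3, -4) = (-10*19)*((3 - 4)/(2 + 3)) = -190*(-1)/5 = -38*(-1) = -190*(-⅕) = 38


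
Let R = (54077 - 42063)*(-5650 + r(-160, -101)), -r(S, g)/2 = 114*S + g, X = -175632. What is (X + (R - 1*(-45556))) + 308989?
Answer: 372997361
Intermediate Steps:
r(S, g) = -228*S - 2*g (r(S, g) = -2*(114*S + g) = -2*(g + 114*S) = -228*S - 2*g)
R = 372818448 (R = (54077 - 42063)*(-5650 + (-228*(-160) - 2*(-101))) = 12014*(-5650 + (36480 + 202)) = 12014*(-5650 + 36682) = 12014*31032 = 372818448)
(X + (R - 1*(-45556))) + 308989 = (-175632 + (372818448 - 1*(-45556))) + 308989 = (-175632 + (372818448 + 45556)) + 308989 = (-175632 + 372864004) + 308989 = 372688372 + 308989 = 372997361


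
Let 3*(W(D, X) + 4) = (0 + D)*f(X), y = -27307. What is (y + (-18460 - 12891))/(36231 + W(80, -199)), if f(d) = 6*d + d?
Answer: 175974/2759 ≈ 63.782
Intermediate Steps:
f(d) = 7*d
W(D, X) = -4 + 7*D*X/3 (W(D, X) = -4 + ((0 + D)*(7*X))/3 = -4 + (D*(7*X))/3 = -4 + (7*D*X)/3 = -4 + 7*D*X/3)
(y + (-18460 - 12891))/(36231 + W(80, -199)) = (-27307 + (-18460 - 12891))/(36231 + (-4 + (7/3)*80*(-199))) = (-27307 - 31351)/(36231 + (-4 - 111440/3)) = -58658/(36231 - 111452/3) = -58658/(-2759/3) = -58658*(-3/2759) = 175974/2759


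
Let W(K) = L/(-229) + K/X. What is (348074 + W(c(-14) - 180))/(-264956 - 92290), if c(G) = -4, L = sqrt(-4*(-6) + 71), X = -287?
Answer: -49948711/51264801 + sqrt(95)/81809334 ≈ -0.97433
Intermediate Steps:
L = sqrt(95) (L = sqrt(24 + 71) = sqrt(95) ≈ 9.7468)
W(K) = -sqrt(95)/229 - K/287 (W(K) = sqrt(95)/(-229) + K/(-287) = sqrt(95)*(-1/229) + K*(-1/287) = -sqrt(95)/229 - K/287)
(348074 + W(c(-14) - 180))/(-264956 - 92290) = (348074 + (-sqrt(95)/229 - (-4 - 180)/287))/(-264956 - 92290) = (348074 + (-sqrt(95)/229 - 1/287*(-184)))/(-357246) = (348074 + (-sqrt(95)/229 + 184/287))*(-1/357246) = (348074 + (184/287 - sqrt(95)/229))*(-1/357246) = (99897422/287 - sqrt(95)/229)*(-1/357246) = -49948711/51264801 + sqrt(95)/81809334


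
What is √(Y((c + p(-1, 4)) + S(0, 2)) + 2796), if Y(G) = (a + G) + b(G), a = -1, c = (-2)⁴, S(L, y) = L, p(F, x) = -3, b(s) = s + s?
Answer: √2834 ≈ 53.235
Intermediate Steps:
b(s) = 2*s
c = 16
Y(G) = -1 + 3*G (Y(G) = (-1 + G) + 2*G = -1 + 3*G)
√(Y((c + p(-1, 4)) + S(0, 2)) + 2796) = √((-1 + 3*((16 - 3) + 0)) + 2796) = √((-1 + 3*(13 + 0)) + 2796) = √((-1 + 3*13) + 2796) = √((-1 + 39) + 2796) = √(38 + 2796) = √2834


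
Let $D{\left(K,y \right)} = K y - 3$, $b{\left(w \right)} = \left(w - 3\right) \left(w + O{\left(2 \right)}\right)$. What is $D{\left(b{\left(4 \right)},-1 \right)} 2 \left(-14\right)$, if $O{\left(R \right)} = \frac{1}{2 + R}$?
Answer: $203$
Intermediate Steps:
$b{\left(w \right)} = \left(-3 + w\right) \left(\frac{1}{4} + w\right)$ ($b{\left(w \right)} = \left(w - 3\right) \left(w + \frac{1}{2 + 2}\right) = \left(-3 + w\right) \left(w + \frac{1}{4}\right) = \left(-3 + w\right) \left(\frac{1}{4} + w\right)$)
$D{\left(K,y \right)} = -3 + K y$
$D{\left(b{\left(4 \right)},-1 \right)} 2 \left(-14\right) = \left(-3 + \left(- \frac{3}{4} + 4^{2} - 11\right) \left(-1\right)\right) 2 \left(-14\right) = \left(-3 + \left(- \frac{3}{4} + 16 - 11\right) \left(-1\right)\right) 2 \left(-14\right) = \left(-3 + \frac{17}{4} \left(-1\right)\right) 2 \left(-14\right) = \left(-3 - \frac{17}{4}\right) 2 \left(-14\right) = \left(- \frac{29}{4}\right) 2 \left(-14\right) = \left(- \frac{29}{2}\right) \left(-14\right) = 203$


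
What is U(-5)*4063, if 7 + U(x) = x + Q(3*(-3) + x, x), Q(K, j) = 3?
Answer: -36567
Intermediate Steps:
U(x) = -4 + x (U(x) = -7 + (x + 3) = -7 + (3 + x) = -4 + x)
U(-5)*4063 = (-4 - 5)*4063 = -9*4063 = -36567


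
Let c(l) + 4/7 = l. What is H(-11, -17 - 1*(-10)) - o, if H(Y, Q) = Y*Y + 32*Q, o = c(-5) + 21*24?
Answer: -4210/7 ≈ -601.43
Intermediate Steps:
c(l) = -4/7 + l
o = 3489/7 (o = (-4/7 - 5) + 21*24 = -39/7 + 504 = 3489/7 ≈ 498.43)
H(Y, Q) = Y**2 + 32*Q
H(-11, -17 - 1*(-10)) - o = ((-11)**2 + 32*(-17 - 1*(-10))) - 1*3489/7 = (121 + 32*(-17 + 10)) - 3489/7 = (121 + 32*(-7)) - 3489/7 = (121 - 224) - 3489/7 = -103 - 3489/7 = -4210/7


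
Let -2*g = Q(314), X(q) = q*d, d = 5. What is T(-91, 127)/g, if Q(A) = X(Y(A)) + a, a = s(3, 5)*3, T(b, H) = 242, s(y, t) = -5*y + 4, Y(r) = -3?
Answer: 121/12 ≈ 10.083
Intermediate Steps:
s(y, t) = 4 - 5*y
a = -33 (a = (4 - 5*3)*3 = (4 - 15)*3 = -11*3 = -33)
X(q) = 5*q (X(q) = q*5 = 5*q)
Q(A) = -48 (Q(A) = 5*(-3) - 33 = -15 - 33 = -48)
g = 24 (g = -1/2*(-48) = 24)
T(-91, 127)/g = 242/24 = 242*(1/24) = 121/12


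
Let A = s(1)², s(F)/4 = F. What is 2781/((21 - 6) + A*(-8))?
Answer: -2781/113 ≈ -24.611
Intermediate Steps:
s(F) = 4*F
A = 16 (A = (4*1)² = 4² = 16)
2781/((21 - 6) + A*(-8)) = 2781/((21 - 6) + 16*(-8)) = 2781/(15 - 128) = 2781/(-113) = 2781*(-1/113) = -2781/113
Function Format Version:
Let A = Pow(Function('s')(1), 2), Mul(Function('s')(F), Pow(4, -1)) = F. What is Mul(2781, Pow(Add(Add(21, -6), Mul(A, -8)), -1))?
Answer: Rational(-2781, 113) ≈ -24.611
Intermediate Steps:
Function('s')(F) = Mul(4, F)
A = 16 (A = Pow(Mul(4, 1), 2) = Pow(4, 2) = 16)
Mul(2781, Pow(Add(Add(21, -6), Mul(A, -8)), -1)) = Mul(2781, Pow(Add(Add(21, -6), Mul(16, -8)), -1)) = Mul(2781, Pow(Add(15, -128), -1)) = Mul(2781, Pow(-113, -1)) = Mul(2781, Rational(-1, 113)) = Rational(-2781, 113)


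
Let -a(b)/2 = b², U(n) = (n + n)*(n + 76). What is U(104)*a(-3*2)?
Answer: -2695680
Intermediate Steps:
U(n) = 2*n*(76 + n) (U(n) = (2*n)*(76 + n) = 2*n*(76 + n))
a(b) = -2*b²
U(104)*a(-3*2) = (2*104*(76 + 104))*(-2*(-3*2)²) = (2*104*180)*(-2*(-6)²) = 37440*(-2*36) = 37440*(-72) = -2695680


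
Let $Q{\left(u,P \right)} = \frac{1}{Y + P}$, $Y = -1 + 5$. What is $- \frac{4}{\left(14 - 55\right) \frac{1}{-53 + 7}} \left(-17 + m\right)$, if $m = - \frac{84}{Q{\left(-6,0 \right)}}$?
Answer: $\frac{64952}{41} \approx 1584.2$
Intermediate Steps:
$Y = 4$
$Q{\left(u,P \right)} = \frac{1}{4 + P}$
$m = -336$ ($m = - \frac{84}{\frac{1}{4 + 0}} = - \frac{84}{\frac{1}{4}} = - 84 \frac{1}{\frac{1}{4}} = \left(-84\right) 4 = -336$)
$- \frac{4}{\left(14 - 55\right) \frac{1}{-53 + 7}} \left(-17 + m\right) = - \frac{4}{\left(14 - 55\right) \frac{1}{-53 + 7}} \left(-17 - 336\right) = - \frac{4}{\left(-41\right) \frac{1}{-46}} \left(-353\right) = - \frac{4}{\left(-41\right) \left(- \frac{1}{46}\right)} \left(-353\right) = - \frac{4}{\frac{41}{46}} \left(-353\right) = - 4 \cdot \frac{46}{41} \left(-353\right) = - \frac{184 \left(-353\right)}{41} = \left(-1\right) \left(- \frac{64952}{41}\right) = \frac{64952}{41}$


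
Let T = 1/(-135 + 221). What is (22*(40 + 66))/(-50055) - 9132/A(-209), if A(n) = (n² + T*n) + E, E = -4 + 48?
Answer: -1022966876/4004550165 ≈ -0.25545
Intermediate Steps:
T = 1/86 ≈ 0.011628
E = 44
A(n) = 44 + n² + n/86 (A(n) = (n² + n/86) + 44 = 44 + n² + n/86)
(22*(40 + 66))/(-50055) - 9132/A(-209) = (22*(40 + 66))/(-50055) - 9132/(44 + (-209)² + (1/86)*(-209)) = (22*106)*(-1/50055) - 9132/(44 + 43681 - 209/86) = 2332*(-1/50055) - 9132/3760141/86 = -2332/50055 - 9132*86/3760141 = -2332/50055 - 785352/3760141 = -1022966876/4004550165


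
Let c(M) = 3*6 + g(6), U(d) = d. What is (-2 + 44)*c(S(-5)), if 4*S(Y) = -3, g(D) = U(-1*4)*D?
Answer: -252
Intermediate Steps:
g(D) = -4*D (g(D) = (-1*4)*D = -4*D)
S(Y) = -3/4 (S(Y) = (1/4)*(-3) = -3/4)
c(M) = -6 (c(M) = 3*6 - 4*6 = 18 - 24 = -6)
(-2 + 44)*c(S(-5)) = (-2 + 44)*(-6) = 42*(-6) = -252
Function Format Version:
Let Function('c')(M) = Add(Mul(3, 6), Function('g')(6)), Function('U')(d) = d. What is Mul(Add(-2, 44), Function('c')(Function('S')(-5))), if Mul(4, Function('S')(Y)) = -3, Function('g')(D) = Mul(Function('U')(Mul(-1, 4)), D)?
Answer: -252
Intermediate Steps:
Function('g')(D) = Mul(-4, D) (Function('g')(D) = Mul(Mul(-1, 4), D) = Mul(-4, D))
Function('S')(Y) = Rational(-3, 4) (Function('S')(Y) = Mul(Rational(1, 4), -3) = Rational(-3, 4))
Function('c')(M) = -6 (Function('c')(M) = Add(Mul(3, 6), Mul(-4, 6)) = Add(18, -24) = -6)
Mul(Add(-2, 44), Function('c')(Function('S')(-5))) = Mul(Add(-2, 44), -6) = Mul(42, -6) = -252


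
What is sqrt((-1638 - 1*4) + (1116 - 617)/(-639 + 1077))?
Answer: I*sqrt(314789286)/438 ≈ 40.508*I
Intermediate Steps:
sqrt((-1638 - 1*4) + (1116 - 617)/(-639 + 1077)) = sqrt((-1638 - 4) + 499/438) = sqrt(-1642 + 499*(1/438)) = sqrt(-1642 + 499/438) = sqrt(-718697/438) = I*sqrt(314789286)/438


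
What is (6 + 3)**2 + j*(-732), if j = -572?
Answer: 418785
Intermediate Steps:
(6 + 3)**2 + j*(-732) = (6 + 3)**2 - 572*(-732) = 9**2 + 418704 = 81 + 418704 = 418785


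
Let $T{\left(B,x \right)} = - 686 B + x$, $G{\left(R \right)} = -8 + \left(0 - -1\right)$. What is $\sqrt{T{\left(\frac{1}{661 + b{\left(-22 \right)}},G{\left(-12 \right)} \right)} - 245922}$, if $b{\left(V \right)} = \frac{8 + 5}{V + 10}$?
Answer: $\frac{i \sqrt{15422410745377}}{7919} \approx 495.91 i$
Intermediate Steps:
$b{\left(V \right)} = \frac{13}{10 + V}$
$G{\left(R \right)} = -7$ ($G{\left(R \right)} = -8 + \left(0 + 1\right) = -8 + 1 = -7$)
$T{\left(B,x \right)} = x - 686 B$
$\sqrt{T{\left(\frac{1}{661 + b{\left(-22 \right)}},G{\left(-12 \right)} \right)} - 245922} = \sqrt{\left(-7 - \frac{686}{661 + \frac{13}{10 - 22}}\right) - 245922} = \sqrt{\left(-7 - \frac{686}{661 + \frac{13}{-12}}\right) - 245922} = \sqrt{\left(-7 - \frac{686}{661 + 13 \left(- \frac{1}{12}\right)}\right) - 245922} = \sqrt{\left(-7 - \frac{686}{661 - \frac{13}{12}}\right) - 245922} = \sqrt{\left(-7 - \frac{686}{\frac{7919}{12}}\right) - 245922} = \sqrt{\left(-7 - \frac{8232}{7919}\right) - 245922} = \sqrt{- \frac{63665}{7919} - 245922} = \sqrt{- \frac{1947519983}{7919}} = \frac{i \sqrt{15422410745377}}{7919}$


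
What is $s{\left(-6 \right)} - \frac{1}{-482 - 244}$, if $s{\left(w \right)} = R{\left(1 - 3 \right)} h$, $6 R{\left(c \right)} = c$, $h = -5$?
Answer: $\frac{1211}{726} \approx 1.668$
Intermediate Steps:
$R{\left(c \right)} = \frac{c}{6}$
$s{\left(w \right)} = \frac{5}{3}$ ($s{\left(w \right)} = \frac{1 - 3}{6} \left(-5\right) = \frac{1}{6} \left(-2\right) \left(-5\right) = \left(- \frac{1}{3}\right) \left(-5\right) = \frac{5}{3}$)
$s{\left(-6 \right)} - \frac{1}{-482 - 244} = \frac{5}{3} - \frac{1}{-482 - 244} = \frac{5}{3} - \frac{1}{-726} = \frac{5}{3} - - \frac{1}{726} = \frac{5}{3} + \frac{1}{726} = \frac{1211}{726}$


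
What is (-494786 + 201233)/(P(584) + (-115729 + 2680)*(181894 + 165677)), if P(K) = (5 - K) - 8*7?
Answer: 293553/39292554614 ≈ 7.4710e-6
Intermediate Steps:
P(K) = -51 - K (P(K) = (5 - K) - 56 = -51 - K)
(-494786 + 201233)/(P(584) + (-115729 + 2680)*(181894 + 165677)) = (-494786 + 201233)/((-51 - 1*584) + (-115729 + 2680)*(181894 + 165677)) = -293553/((-51 - 584) - 113049*347571) = -293553/(-635 - 39292553979) = -293553/(-39292554614) = -293553*(-1/39292554614) = 293553/39292554614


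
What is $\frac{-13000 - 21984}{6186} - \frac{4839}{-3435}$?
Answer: $- \frac{15039331}{3541485} \approx -4.2466$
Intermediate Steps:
$\frac{-13000 - 21984}{6186} - \frac{4839}{-3435} = \left(-34984\right) \frac{1}{6186} - - \frac{1613}{1145} = - \frac{17492}{3093} + \frac{1613}{1145} = - \frac{15039331}{3541485}$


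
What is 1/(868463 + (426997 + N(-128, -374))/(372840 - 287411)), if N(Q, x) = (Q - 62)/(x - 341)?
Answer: 12216347/10609506425270 ≈ 1.1515e-6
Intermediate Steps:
N(Q, x) = (-62 + Q)/(-341 + x)
1/(868463 + (426997 + N(-128, -374))/(372840 - 287411)) = 1/(868463 + (426997 + (-62 - 128)/(-341 - 374))/(372840 - 287411)) = 1/(868463 + (426997 - 190/(-715))/85429) = 1/(868463 + (426997 - 1/715*(-190))*(1/85429)) = 1/(868463 + (426997 + 38/143)*(1/85429)) = 1/(868463 + (61060609/143)*(1/85429)) = 1/(868463 + 61060609/12216347) = 1/(10609506425270/12216347) = 12216347/10609506425270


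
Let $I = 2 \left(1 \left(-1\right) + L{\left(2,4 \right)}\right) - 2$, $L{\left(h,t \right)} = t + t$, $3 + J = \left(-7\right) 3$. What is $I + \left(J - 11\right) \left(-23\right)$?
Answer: $817$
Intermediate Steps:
$J = -24$ ($J = -3 - 21 = -24$)
$L{\left(h,t \right)} = 2 t$
$I = 12$ ($I = 2 \left(1 \left(-1\right) + 2 \cdot 4\right) - 2 = 2 \left(-1 + 8\right) - 2 = 2 \cdot 7 - 2 = 14 - 2 = 12$)
$I + \left(J - 11\right) \left(-23\right) = 12 + \left(-24 - 11\right) \left(-23\right) = 12 - -805 = 12 + 805 = 817$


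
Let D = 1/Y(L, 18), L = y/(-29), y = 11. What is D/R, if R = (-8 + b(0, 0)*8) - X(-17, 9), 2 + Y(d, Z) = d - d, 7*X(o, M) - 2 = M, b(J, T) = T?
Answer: 7/134 ≈ 0.052239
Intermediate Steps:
L = -11/29 (L = 11/(-29) = 11*(-1/29) = -11/29 ≈ -0.37931)
X(o, M) = 2/7 + M/7
Y(d, Z) = -2 (Y(d, Z) = -2 + (d - d) = -2 + 0 = -2)
R = -67/7 (R = (-8 + 0*8) - (2/7 + (⅐)*9) = (-8 + 0) - (2/7 + 9/7) = -8 - 1*11/7 = -8 - 11/7 = -67/7 ≈ -9.5714)
D = -½ (D = 1/(-2) = -½ ≈ -0.50000)
D/R = -1/(2*(-67/7)) = -½*(-7/67) = 7/134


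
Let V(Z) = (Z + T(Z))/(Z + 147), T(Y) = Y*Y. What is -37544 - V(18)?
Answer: -2065034/55 ≈ -37546.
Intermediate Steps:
T(Y) = Y²
V(Z) = (Z + Z²)/(147 + Z) (V(Z) = (Z + Z²)/(Z + 147) = (Z + Z²)/(147 + Z))
-37544 - V(18) = -37544 - 18*(1 + 18)/(147 + 18) = -37544 - 18*19/165 = -37544 - 1*114/55 = -37544 - 114/55 = -2065034/55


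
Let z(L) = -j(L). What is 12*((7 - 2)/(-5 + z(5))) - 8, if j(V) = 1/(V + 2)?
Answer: -59/3 ≈ -19.667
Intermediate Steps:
j(V) = 1/(2 + V)
z(L) = -1/(2 + L)
12*((7 - 2)/(-5 + z(5))) - 8 = 12*((7 - 2)/(-5 - 1/(2 + 5))) - 8 = 12*(5/(-5 - 1/7)) - 8 = 12*(5/(-36/7)) - 8 = 12*(5*(-7/36)) - 8 = 12*(-35/36) - 8 = -35/3 - 8 = -59/3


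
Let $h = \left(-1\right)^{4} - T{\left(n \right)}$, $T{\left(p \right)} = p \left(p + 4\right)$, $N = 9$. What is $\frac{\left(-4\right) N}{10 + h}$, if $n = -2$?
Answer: $- \frac{12}{5} \approx -2.4$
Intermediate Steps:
$T{\left(p \right)} = p \left(4 + p\right)$
$h = 5$ ($h = \left(-1\right)^{4} - - 2 \left(4 - 2\right) = 1 - \left(-2\right) 2 = 1 - -4 = 1 + 4 = 5$)
$\frac{\left(-4\right) N}{10 + h} = \frac{\left(-4\right) 9}{10 + 5} = - \frac{36}{15} = \left(-36\right) \frac{1}{15} = - \frac{12}{5}$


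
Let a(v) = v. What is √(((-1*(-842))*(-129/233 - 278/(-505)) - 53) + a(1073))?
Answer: √14085196841470/117665 ≈ 31.896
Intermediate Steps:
√(((-1*(-842))*(-129/233 - 278/(-505)) - 53) + a(1073)) = √(((-1*(-842))*(-129/233 - 278/(-505)) - 53) + 1073) = √((842*(-129*1/233 - 278*(-1/505)) - 53) + 1073) = √((842*(-129/233 + 278/505) - 53) + 1073) = √((842*(-371/117665) - 53) + 1073) = √((-312382/117665 - 53) + 1073) = √(-6548627/117665 + 1073) = √(119705918/117665) = √14085196841470/117665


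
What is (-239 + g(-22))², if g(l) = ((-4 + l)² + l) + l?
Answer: 154449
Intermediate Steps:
g(l) = (-4 + l)² + 2*l (g(l) = (l + (-4 + l)²) + l = (-4 + l)² + 2*l)
(-239 + g(-22))² = (-239 + ((-4 - 22)² + 2*(-22)))² = (-239 + ((-26)² - 44))² = (-239 + (676 - 44))² = (-239 + 632)² = 393² = 154449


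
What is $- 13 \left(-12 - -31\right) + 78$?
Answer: $-169$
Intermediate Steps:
$- 13 \left(-12 - -31\right) + 78 = - 13 \left(-12 + 31\right) + 78 = \left(-13\right) 19 + 78 = -247 + 78 = -169$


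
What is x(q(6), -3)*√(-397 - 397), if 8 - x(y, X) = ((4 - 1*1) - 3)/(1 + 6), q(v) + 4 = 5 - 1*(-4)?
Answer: 8*I*√794 ≈ 225.42*I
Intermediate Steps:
q(v) = 5 (q(v) = -4 + (5 - 1*(-4)) = -4 + (5 + 4) = -4 + 9 = 5)
x(y, X) = 8 (x(y, X) = 8 - ((4 - 1*1) - 3)/(1 + 6) = 8 - ((4 - 1) - 3)/7 = 8 - (3 - 3)/7 = 8 - 0/7 = 8 - 1*0 = 8 + 0 = 8)
x(q(6), -3)*√(-397 - 397) = 8*√(-397 - 397) = 8*√(-794) = 8*(I*√794) = 8*I*√794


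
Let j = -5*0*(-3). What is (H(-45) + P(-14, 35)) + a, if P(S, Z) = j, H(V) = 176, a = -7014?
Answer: -6838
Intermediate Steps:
j = 0 (j = 0*(-3) = 0)
P(S, Z) = 0
(H(-45) + P(-14, 35)) + a = (176 + 0) - 7014 = 176 - 7014 = -6838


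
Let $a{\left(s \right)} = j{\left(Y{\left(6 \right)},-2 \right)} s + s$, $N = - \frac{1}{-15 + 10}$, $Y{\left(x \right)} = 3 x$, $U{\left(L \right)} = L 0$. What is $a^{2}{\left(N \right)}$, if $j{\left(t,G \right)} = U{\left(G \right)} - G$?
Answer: $\frac{9}{25} \approx 0.36$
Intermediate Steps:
$U{\left(L \right)} = 0$
$j{\left(t,G \right)} = - G$ ($j{\left(t,G \right)} = 0 - G = - G$)
$N = \frac{1}{5}$ ($N = - \frac{1}{-5} = \left(-1\right) \left(- \frac{1}{5}\right) = \frac{1}{5} \approx 0.2$)
$a{\left(s \right)} = 3 s$ ($a{\left(s \right)} = \left(-1\right) \left(-2\right) s + s = 2 s + s = 3 s$)
$a^{2}{\left(N \right)} = \left(3 \cdot \frac{1}{5}\right)^{2} = \left(\frac{3}{5}\right)^{2} = \frac{9}{25}$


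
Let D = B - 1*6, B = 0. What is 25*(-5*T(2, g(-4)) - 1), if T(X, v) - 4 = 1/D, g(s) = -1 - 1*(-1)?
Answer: -3025/6 ≈ -504.17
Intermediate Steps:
g(s) = 0 (g(s) = -1 + 1 = 0)
D = -6 (D = 0 - 1*6 = 0 - 6 = -6)
T(X, v) = 23/6 (T(X, v) = 4 + 1/(-6) = 4 - ⅙ = 23/6)
25*(-5*T(2, g(-4)) - 1) = 25*(-5*23/6 - 1) = 25*(-115/6 - 1) = 25*(-121/6) = -3025/6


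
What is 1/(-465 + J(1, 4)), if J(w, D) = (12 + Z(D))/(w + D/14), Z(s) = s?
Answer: -9/4073 ≈ -0.0022097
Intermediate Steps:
J(w, D) = (12 + D)/(w + D/14)
1/(-465 + J(1, 4)) = 1/(-465 + 14*(12 + 4)/(4 + 14*1)) = 1/(-465 + 14*16/(4 + 14)) = 1/(-465 + 14*16/18) = 1/(-465 + 14*(1/18)*16) = 1/(-465 + 112/9) = 1/(-4073/9) = -9/4073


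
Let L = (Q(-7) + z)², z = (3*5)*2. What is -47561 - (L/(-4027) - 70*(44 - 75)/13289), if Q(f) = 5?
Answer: -2545210005048/53514803 ≈ -47561.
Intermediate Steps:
z = 30 (z = 15*2 = 30)
L = 1225 (L = (5 + 30)² = 35² = 1225)
-47561 - (L/(-4027) - 70*(44 - 75)/13289) = -47561 - (1225/(-4027) - 70*(44 - 75)/13289) = -47561 - (1225*(-1/4027) - 70*(-31)*(1/13289)) = -47561 - (-1225/4027 + 2170*(1/13289)) = -47561 - (-1225/4027 + 2170/13289) = -47561 - 1*(-7540435/53514803) = -47561 + 7540435/53514803 = -2545210005048/53514803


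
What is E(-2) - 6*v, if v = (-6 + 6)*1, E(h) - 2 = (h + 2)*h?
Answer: 2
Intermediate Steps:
E(h) = 2 + h*(2 + h) (E(h) = 2 + (h + 2)*h = 2 + (2 + h)*h = 2 + h*(2 + h))
v = 0 (v = 0*1 = 0)
E(-2) - 6*v = (2 + (-2)² + 2*(-2)) - 6*0 = (2 + 4 - 4) + 0 = 2 + 0 = 2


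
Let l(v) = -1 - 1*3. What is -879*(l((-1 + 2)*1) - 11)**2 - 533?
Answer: -198308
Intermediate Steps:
l(v) = -4 (l(v) = -1 - 3 = -4)
-879*(l((-1 + 2)*1) - 11)**2 - 533 = -879*(-4 - 11)**2 - 533 = -879*(-15)**2 - 533 = -879*225 - 533 = -197775 - 533 = -198308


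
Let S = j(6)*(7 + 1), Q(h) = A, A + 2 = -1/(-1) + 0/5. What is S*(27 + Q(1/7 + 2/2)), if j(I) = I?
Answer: 1248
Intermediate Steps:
A = -1 (A = -2 + (-1/(-1) + 0/5) = -2 + (-1*(-1) + 0*(1/5)) = -2 + (1 + 0) = -2 + 1 = -1)
Q(h) = -1
S = 48 (S = 6*(7 + 1) = 6*8 = 48)
S*(27 + Q(1/7 + 2/2)) = 48*(27 - 1) = 48*26 = 1248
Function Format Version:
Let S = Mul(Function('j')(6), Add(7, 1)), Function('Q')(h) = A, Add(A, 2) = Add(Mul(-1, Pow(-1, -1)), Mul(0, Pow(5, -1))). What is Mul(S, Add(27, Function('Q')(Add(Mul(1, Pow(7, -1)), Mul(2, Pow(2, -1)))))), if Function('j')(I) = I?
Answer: 1248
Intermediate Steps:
A = -1 (A = Add(-2, Add(Mul(-1, Pow(-1, -1)), Mul(0, Pow(5, -1)))) = Add(-2, Add(Mul(-1, -1), Mul(0, Rational(1, 5)))) = Add(-2, Add(1, 0)) = Add(-2, 1) = -1)
Function('Q')(h) = -1
S = 48 (S = Mul(6, Add(7, 1)) = Mul(6, 8) = 48)
Mul(S, Add(27, Function('Q')(Add(Mul(1, Pow(7, -1)), Mul(2, Pow(2, -1)))))) = Mul(48, Add(27, -1)) = Mul(48, 26) = 1248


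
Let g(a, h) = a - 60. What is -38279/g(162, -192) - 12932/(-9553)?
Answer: -364360223/974406 ≈ -373.93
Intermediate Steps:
g(a, h) = -60 + a
-38279/g(162, -192) - 12932/(-9553) = -38279/(-60 + 162) - 12932/(-9553) = -38279/102 - 12932*(-1/9553) = -38279*1/102 + 12932/9553 = -38279/102 + 12932/9553 = -364360223/974406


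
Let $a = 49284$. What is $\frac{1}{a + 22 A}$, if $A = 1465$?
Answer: $\frac{1}{81514} \approx 1.2268 \cdot 10^{-5}$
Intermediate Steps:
$\frac{1}{a + 22 A} = \frac{1}{49284 + 22 \cdot 1465} = \frac{1}{49284 + 32230} = \frac{1}{81514}$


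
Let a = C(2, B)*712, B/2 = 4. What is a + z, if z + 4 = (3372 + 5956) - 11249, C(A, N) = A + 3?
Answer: 1635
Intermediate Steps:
B = 8 (B = 2*4 = 8)
C(A, N) = 3 + A
z = -1925 (z = -4 + ((3372 + 5956) - 11249) = -4 + (9328 - 11249) = -4 - 1921 = -1925)
a = 3560 (a = (3 + 2)*712 = 5*712 = 3560)
a + z = 3560 - 1925 = 1635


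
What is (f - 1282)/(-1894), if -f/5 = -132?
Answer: 311/947 ≈ 0.32841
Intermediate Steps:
f = 660 (f = -5*(-132) = 660)
(f - 1282)/(-1894) = (660 - 1282)/(-1894) = -622*(-1/1894) = 311/947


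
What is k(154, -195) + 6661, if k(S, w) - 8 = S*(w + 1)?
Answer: -23207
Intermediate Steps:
k(S, w) = 8 + S*(1 + w) (k(S, w) = 8 + S*(w + 1) = 8 + S*(1 + w))
k(154, -195) + 6661 = (8 + 154 + 154*(-195)) + 6661 = (8 + 154 - 30030) + 6661 = -29868 + 6661 = -23207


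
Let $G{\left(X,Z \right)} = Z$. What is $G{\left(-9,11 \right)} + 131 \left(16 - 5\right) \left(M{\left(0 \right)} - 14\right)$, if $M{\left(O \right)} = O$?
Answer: $-20163$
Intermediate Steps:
$G{\left(-9,11 \right)} + 131 \left(16 - 5\right) \left(M{\left(0 \right)} - 14\right) = 11 + 131 \left(16 - 5\right) \left(0 - 14\right) = 11 + 131 \cdot 11 \left(0 - 14\right) = 11 + 131 \cdot 11 \left(-14\right) = 11 + 131 \left(-154\right) = 11 - 20174 = -20163$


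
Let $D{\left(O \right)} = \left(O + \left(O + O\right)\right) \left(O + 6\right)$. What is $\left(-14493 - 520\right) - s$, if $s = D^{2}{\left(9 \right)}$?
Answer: $-179038$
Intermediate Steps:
$D{\left(O \right)} = 3 O \left(6 + O\right)$ ($D{\left(O \right)} = \left(O + 2 O\right) \left(6 + O\right) = 3 O \left(6 + O\right)$)
$s = 164025$ ($s = \left(3 \cdot 9 \left(6 + 9\right)\right)^{2} = \left(3 \cdot 9 \cdot 15\right)^{2} = 405^{2} = 164025$)
$\left(-14493 - 520\right) - s = \left(-14493 - 520\right) - 164025 = -15013 - 164025 = -179038$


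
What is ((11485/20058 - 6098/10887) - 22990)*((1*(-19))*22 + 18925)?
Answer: -10323527074252967/24263494 ≈ -4.2548e+8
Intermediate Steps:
((11485/20058 - 6098/10887) - 22990)*((1*(-19))*22 + 18925) = ((11485*(1/20058) - 6098*1/10887) - 22990)*(-19*22 + 18925) = ((11485/20058 - 6098/10887) - 22990)*(-418 + 18925) = (907837/72790482 - 22990)*18507 = -1673452273343/72790482*18507 = -10323527074252967/24263494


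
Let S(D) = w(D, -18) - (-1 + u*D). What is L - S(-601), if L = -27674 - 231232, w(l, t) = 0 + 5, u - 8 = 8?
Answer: -268528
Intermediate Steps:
u = 16 (u = 8 + 8 = 16)
w(l, t) = 5
S(D) = 6 - 16*D (S(D) = 5 - (-1 + 16*D) = 5 + (1 - 16*D) = 6 - 16*D)
L = -258906
L - S(-601) = -258906 - (6 - 16*(-601)) = -258906 - (6 + 9616) = -258906 - 1*9622 = -258906 - 9622 = -268528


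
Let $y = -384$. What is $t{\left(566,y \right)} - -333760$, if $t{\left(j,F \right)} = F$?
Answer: $333376$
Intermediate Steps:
$t{\left(566,y \right)} - -333760 = -384 - -333760 = -384 + 333760 = 333376$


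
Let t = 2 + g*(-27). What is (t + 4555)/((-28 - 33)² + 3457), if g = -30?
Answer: 5367/7178 ≈ 0.74770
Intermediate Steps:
t = 812 (t = 2 - 30*(-27) = 2 + 810 = 812)
(t + 4555)/((-28 - 33)² + 3457) = (812 + 4555)/((-28 - 33)² + 3457) = 5367/((-61)² + 3457) = 5367/(3721 + 3457) = 5367/7178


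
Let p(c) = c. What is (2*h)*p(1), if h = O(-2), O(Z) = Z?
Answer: -4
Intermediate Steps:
h = -2
(2*h)*p(1) = (2*(-2))*1 = -4*1 = -4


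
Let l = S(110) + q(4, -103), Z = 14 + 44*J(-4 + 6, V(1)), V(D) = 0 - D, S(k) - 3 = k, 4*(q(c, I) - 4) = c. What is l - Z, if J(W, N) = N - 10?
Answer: 588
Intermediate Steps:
q(c, I) = 4 + c/4
S(k) = 3 + k
V(D) = -D
J(W, N) = -10 + N
Z = -470 (Z = 14 + 44*(-10 - 1*1) = 14 + 44*(-10 - 1) = 14 + 44*(-11) = 14 - 484 = -470)
l = 118 (l = (3 + 110) + (4 + (¼)*4) = 113 + (4 + 1) = 113 + 5 = 118)
l - Z = 118 - 1*(-470) = 118 + 470 = 588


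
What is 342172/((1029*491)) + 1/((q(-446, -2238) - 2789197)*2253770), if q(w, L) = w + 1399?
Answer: 2150229610955394121/3174952533841891320 ≈ 0.67725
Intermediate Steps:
q(w, L) = 1399 + w
342172/((1029*491)) + 1/((q(-446, -2238) - 2789197)*2253770) = 342172/((1029*491)) + 1/(((1399 - 446) - 2789197)*2253770) = 342172/505239 + (1/2253770)/(953 - 2789197) = 342172*(1/505239) + (1/2253770)/(-2788244) = 342172/505239 - 1/2788244*1/2253770 = 342172/505239 - 1/6284060679880 = 2150229610955394121/3174952533841891320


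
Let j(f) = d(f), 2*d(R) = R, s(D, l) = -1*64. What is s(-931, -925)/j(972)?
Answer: -32/243 ≈ -0.13169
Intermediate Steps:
s(D, l) = -64
d(R) = R/2
j(f) = f/2
s(-931, -925)/j(972) = -64/((½)*972) = -64/486 = -64*1/486 = -32/243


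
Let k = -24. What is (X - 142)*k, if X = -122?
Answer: 6336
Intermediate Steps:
(X - 142)*k = (-122 - 142)*(-24) = -264*(-24) = 6336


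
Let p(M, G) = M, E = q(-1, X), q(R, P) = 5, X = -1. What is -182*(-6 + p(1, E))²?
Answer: -4550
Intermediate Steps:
E = 5
-182*(-6 + p(1, E))² = -182*(-6 + 1)² = -182*(-5)² = -182*25 = -4550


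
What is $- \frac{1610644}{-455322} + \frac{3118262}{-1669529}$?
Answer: $\frac{90657398308}{54298091667} \approx 1.6696$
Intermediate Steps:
$- \frac{1610644}{-455322} + \frac{3118262}{-1669529} = \left(-1610644\right) \left(- \frac{1}{455322}\right) + 3118262 \left(- \frac{1}{1669529}\right) = \frac{115046}{32523} - \frac{3118262}{1669529} = \frac{90657398308}{54298091667}$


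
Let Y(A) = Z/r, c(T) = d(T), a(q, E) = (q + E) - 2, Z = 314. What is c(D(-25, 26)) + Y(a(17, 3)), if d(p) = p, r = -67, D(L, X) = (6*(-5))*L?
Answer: 49936/67 ≈ 745.31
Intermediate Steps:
D(L, X) = -30*L
a(q, E) = -2 + E + q (a(q, E) = (E + q) - 2 = -2 + E + q)
c(T) = T
Y(A) = -314/67 (Y(A) = 314/(-67) = 314*(-1/67) = -314/67)
c(D(-25, 26)) + Y(a(17, 3)) = -30*(-25) - 314/67 = 750 - 314/67 = 49936/67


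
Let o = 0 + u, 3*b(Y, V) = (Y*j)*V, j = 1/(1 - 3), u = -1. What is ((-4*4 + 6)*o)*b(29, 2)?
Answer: -290/3 ≈ -96.667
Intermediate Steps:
j = -½ (j = 1/(-2) = -½ ≈ -0.50000)
b(Y, V) = -V*Y/6 (b(Y, V) = ((Y*(-½))*V)/3 = ((-Y/2)*V)/3 = (-V*Y/2)/3 = -V*Y/6)
o = -1 (o = 0 - 1 = -1)
((-4*4 + 6)*o)*b(29, 2) = ((-4*4 + 6)*(-1))*(-⅙*2*29) = ((-16 + 6)*(-1))*(-29/3) = -10*(-1)*(-29/3) = 10*(-29/3) = -290/3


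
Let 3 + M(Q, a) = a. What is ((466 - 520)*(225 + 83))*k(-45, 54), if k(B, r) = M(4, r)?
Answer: -848232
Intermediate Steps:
M(Q, a) = -3 + a
k(B, r) = -3 + r
((466 - 520)*(225 + 83))*k(-45, 54) = ((466 - 520)*(225 + 83))*(-3 + 54) = -54*308*51 = -16632*51 = -848232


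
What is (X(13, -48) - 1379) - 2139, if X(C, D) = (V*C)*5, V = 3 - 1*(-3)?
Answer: -3128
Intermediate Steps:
V = 6 (V = 3 + 3 = 6)
X(C, D) = 30*C (X(C, D) = (6*C)*5 = 30*C)
(X(13, -48) - 1379) - 2139 = (30*13 - 1379) - 2139 = (390 - 1379) - 2139 = -989 - 2139 = -3128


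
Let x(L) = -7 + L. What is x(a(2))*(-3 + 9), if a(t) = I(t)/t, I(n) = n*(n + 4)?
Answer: -6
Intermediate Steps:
I(n) = n*(4 + n)
a(t) = 4 + t (a(t) = (t*(4 + t))/t = 4 + t)
x(a(2))*(-3 + 9) = (-7 + (4 + 2))*(-3 + 9) = (-7 + 6)*6 = -1*6 = -6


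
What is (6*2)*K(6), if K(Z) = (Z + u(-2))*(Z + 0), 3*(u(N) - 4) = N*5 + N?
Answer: 432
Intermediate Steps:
u(N) = 4 + 2*N (u(N) = 4 + (N*5 + N)/3 = 4 + (5*N + N)/3 = 4 + (6*N)/3 = 4 + 2*N)
K(Z) = Z² (K(Z) = (Z + (4 + 2*(-2)))*(Z + 0) = (Z + (4 - 4))*Z = (Z + 0)*Z = Z*Z = Z²)
(6*2)*K(6) = (6*2)*6² = 12*36 = 432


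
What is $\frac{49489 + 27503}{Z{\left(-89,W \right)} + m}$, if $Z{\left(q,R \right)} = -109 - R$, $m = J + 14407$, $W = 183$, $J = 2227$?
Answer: $\frac{38496}{8171} \approx 4.7113$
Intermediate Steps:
$m = 16634$ ($m = 2227 + 14407 = 16634$)
$\frac{49489 + 27503}{Z{\left(-89,W \right)} + m} = \frac{49489 + 27503}{\left(-109 - 183\right) + 16634} = \frac{76992}{\left(-109 - 183\right) + 16634} = \frac{76992}{-292 + 16634} = \frac{76992}{16342} = 76992 \cdot \frac{1}{16342} = \frac{38496}{8171}$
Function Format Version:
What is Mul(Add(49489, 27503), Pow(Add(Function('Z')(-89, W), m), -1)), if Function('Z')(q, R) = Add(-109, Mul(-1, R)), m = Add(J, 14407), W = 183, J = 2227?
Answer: Rational(38496, 8171) ≈ 4.7113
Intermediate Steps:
m = 16634 (m = Add(2227, 14407) = 16634)
Mul(Add(49489, 27503), Pow(Add(Function('Z')(-89, W), m), -1)) = Mul(Add(49489, 27503), Pow(Add(Add(-109, Mul(-1, 183)), 16634), -1)) = Mul(76992, Pow(Add(Add(-109, -183), 16634), -1)) = Mul(76992, Pow(Add(-292, 16634), -1)) = Mul(76992, Pow(16342, -1)) = Mul(76992, Rational(1, 16342)) = Rational(38496, 8171)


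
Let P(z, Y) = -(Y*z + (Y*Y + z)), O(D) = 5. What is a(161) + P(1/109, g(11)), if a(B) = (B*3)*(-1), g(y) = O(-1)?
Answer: -55378/109 ≈ -508.06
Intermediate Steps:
g(y) = 5
P(z, Y) = -z - Y² - Y*z (P(z, Y) = -(Y*z + (Y² + z)) = -(Y*z + (z + Y²)) = -(z + Y² + Y*z) = -z - Y² - Y*z)
a(B) = -3*B (a(B) = (3*B)*(-1) = -3*B)
a(161) + P(1/109, g(11)) = -3*161 + (-1/109 - 1*5² - 1*5/109) = -483 + (-1*1/109 - 1*25 - 1*5*1/109) = -483 + (-1/109 - 25 - 5/109) = -483 - 2731/109 = -55378/109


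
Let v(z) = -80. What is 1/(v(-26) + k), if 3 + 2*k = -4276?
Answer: -2/4439 ≈ -0.00045055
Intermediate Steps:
k = -4279/2 (k = -3/2 + (½)*(-4276) = -3/2 - 2138 = -4279/2 ≈ -2139.5)
1/(v(-26) + k) = 1/(-80 - 4279/2) = 1/(-4439/2) = -2/4439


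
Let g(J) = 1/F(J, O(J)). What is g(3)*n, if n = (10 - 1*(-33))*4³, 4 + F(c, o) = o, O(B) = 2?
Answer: -1376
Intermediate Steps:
F(c, o) = -4 + o
n = 2752 (n = (10 + 33)*64 = 43*64 = 2752)
g(J) = -½ (g(J) = 1/(-4 + 2) = 1/(-2) = -½)
g(3)*n = -½*2752 = -1376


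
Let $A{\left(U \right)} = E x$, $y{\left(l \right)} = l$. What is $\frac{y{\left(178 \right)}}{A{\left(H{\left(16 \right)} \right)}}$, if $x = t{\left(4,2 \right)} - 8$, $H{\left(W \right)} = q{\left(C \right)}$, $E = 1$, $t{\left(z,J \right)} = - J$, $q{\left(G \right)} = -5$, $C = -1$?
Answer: $- \frac{89}{5} \approx -17.8$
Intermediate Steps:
$H{\left(W \right)} = -5$
$x = -10$ ($x = \left(-1\right) 2 - 8 = -2 - 8 = -10$)
$A{\left(U \right)} = -10$ ($A{\left(U \right)} = 1 \left(-10\right) = -10$)
$\frac{y{\left(178 \right)}}{A{\left(H{\left(16 \right)} \right)}} = \frac{178}{-10} = 178 \left(- \frac{1}{10}\right) = - \frac{89}{5}$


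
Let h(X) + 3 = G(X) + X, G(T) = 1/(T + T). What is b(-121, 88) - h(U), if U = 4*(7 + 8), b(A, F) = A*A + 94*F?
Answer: 2742719/120 ≈ 22856.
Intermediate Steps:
G(T) = 1/(2*T)
b(A, F) = A² + 94*F
U = 60 (U = 4*15 = 60)
h(X) = -3 + X + 1/(2*X) (h(X) = -3 + (1/(2*X) + X) = -3 + (X + 1/(2*X)) = -3 + X + 1/(2*X))
b(-121, 88) - h(U) = ((-121)² + 94*88) - (-3 + 60 + (½)/60) = (14641 + 8272) - (-3 + 60 + (½)*(1/60)) = 22913 - (-3 + 60 + 1/120) = 22913 - 1*6841/120 = 22913 - 6841/120 = 2742719/120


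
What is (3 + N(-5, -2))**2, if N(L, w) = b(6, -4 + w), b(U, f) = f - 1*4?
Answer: 49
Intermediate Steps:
b(U, f) = -4 + f (b(U, f) = f - 4 = -4 + f)
N(L, w) = -8 + w (N(L, w) = -4 + (-4 + w) = -8 + w)
(3 + N(-5, -2))**2 = (3 + (-8 - 2))**2 = (3 - 10)**2 = (-7)**2 = 49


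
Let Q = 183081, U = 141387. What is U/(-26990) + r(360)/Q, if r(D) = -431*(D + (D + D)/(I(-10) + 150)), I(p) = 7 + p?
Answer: -492123630401/80708817770 ≈ -6.0975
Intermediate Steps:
r(D) = -64219*D/147 (r(D) = -431*(D + (D + D)/((7 - 10) + 150)) = -431*(D + (2*D)/(-3 + 150)) = -431*(D + (2*D)/147) = -431*(D + (2*D)*(1/147)) = -431*(D + 2*D/147) = -64219*D/147)
U/(-26990) + r(360)/Q = 141387/(-26990) - 64219/147*360/183081 = 141387*(-1/26990) - 7706280/49*1/183081 = -141387/26990 - 2568760/2990323 = -492123630401/80708817770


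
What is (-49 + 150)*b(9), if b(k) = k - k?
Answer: 0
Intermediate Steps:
b(k) = 0
(-49 + 150)*b(9) = (-49 + 150)*0 = 101*0 = 0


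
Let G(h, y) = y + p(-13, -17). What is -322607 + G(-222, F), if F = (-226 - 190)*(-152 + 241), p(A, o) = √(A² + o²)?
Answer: -359631 + √458 ≈ -3.5961e+5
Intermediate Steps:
F = -37024 (F = -416*89 = -37024)
G(h, y) = y + √458 (G(h, y) = y + √((-13)² + (-17)²) = y + √(169 + 289) = y + √458)
-322607 + G(-222, F) = -322607 + (-37024 + √458) = -359631 + √458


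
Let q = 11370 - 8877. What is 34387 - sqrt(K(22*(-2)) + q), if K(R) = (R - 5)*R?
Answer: 34387 - sqrt(4649) ≈ 34319.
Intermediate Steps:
q = 2493
K(R) = R*(-5 + R) (K(R) = (-5 + R)*R = R*(-5 + R))
34387 - sqrt(K(22*(-2)) + q) = 34387 - sqrt((22*(-2))*(-5 + 22*(-2)) + 2493) = 34387 - sqrt(-44*(-5 - 44) + 2493) = 34387 - sqrt(-44*(-49) + 2493) = 34387 - sqrt(2156 + 2493) = 34387 - sqrt(4649)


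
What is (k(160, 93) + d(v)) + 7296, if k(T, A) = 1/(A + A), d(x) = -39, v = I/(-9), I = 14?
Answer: 1349803/186 ≈ 7257.0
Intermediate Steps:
v = -14/9 (v = 14/(-9) = 14*(-1/9) = -14/9 ≈ -1.5556)
k(T, A) = 1/(2*A)
(k(160, 93) + d(v)) + 7296 = ((1/2)/93 - 39) + 7296 = ((1/2)*(1/93) - 39) + 7296 = (1/186 - 39) + 7296 = -7253/186 + 7296 = 1349803/186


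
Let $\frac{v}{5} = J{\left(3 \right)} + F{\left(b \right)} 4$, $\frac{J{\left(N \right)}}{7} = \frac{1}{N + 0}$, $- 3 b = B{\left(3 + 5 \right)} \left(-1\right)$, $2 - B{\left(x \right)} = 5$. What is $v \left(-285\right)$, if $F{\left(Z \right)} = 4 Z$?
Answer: $19475$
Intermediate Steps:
$B{\left(x \right)} = -3$ ($B{\left(x \right)} = 2 - 5 = -3$)
$b = -1$ ($b = - \frac{\left(-3\right) \left(-1\right)}{3} = \left(- \frac{1}{3}\right) 3 = -1$)
$J{\left(N \right)} = \frac{7}{N}$ ($J{\left(N \right)} = \frac{7}{N + 0} = \frac{7}{N}$)
$v = - \frac{205}{3}$ ($v = 5 \left(\frac{7}{3} + 4 \left(-1\right) 4\right) = 5 \left(7 \cdot \frac{1}{3} - 16\right) = 5 \left(\frac{7}{3} - 16\right) = 5 \left(- \frac{41}{3}\right) = - \frac{205}{3} \approx -68.333$)
$v \left(-285\right) = \left(- \frac{205}{3}\right) \left(-285\right) = 19475$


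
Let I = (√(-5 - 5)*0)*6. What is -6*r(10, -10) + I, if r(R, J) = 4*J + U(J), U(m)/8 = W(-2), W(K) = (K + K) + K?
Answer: 528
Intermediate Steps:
I = 0 (I = (√(-10)*0)*6 = ((I*√10)*0)*6 = 0*6 = 0)
W(K) = 3*K (W(K) = 2*K + K = 3*K)
U(m) = -48 (U(m) = 8*(3*(-2)) = 8*(-6) = -48)
r(R, J) = -48 + 4*J (r(R, J) = 4*J - 48 = -48 + 4*J)
-6*r(10, -10) + I = -6*(-48 + 4*(-10)) + 0 = -6*(-48 - 40) + 0 = -6*(-88) + 0 = 528 + 0 = 528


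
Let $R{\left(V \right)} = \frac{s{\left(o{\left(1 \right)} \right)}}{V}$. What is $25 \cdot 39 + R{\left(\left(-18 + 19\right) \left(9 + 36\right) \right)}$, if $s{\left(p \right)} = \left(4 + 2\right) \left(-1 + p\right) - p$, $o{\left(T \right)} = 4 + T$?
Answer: $\frac{43894}{45} \approx 975.42$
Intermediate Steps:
$s{\left(p \right)} = -6 + 5 p$ ($s{\left(p \right)} = 6 \left(-1 + p\right) - p = \left(-6 + 6 p\right) - p = -6 + 5 p$)
$R{\left(V \right)} = \frac{19}{V}$ ($R{\left(V \right)} = \frac{-6 + 5 \left(4 + 1\right)}{V} = \frac{-6 + 5 \cdot 5}{V} = \frac{-6 + 25}{V} = \frac{19}{V}$)
$25 \cdot 39 + R{\left(\left(-18 + 19\right) \left(9 + 36\right) \right)} = 25 \cdot 39 + \frac{19}{\left(-18 + 19\right) \left(9 + 36\right)} = 975 + \frac{19}{1 \cdot 45} = 975 + \frac{19}{45} = \frac{43894}{45}$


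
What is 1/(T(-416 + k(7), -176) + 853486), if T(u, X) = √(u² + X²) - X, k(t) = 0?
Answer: 426831/364369303106 - 4*√797/182184651553 ≈ 1.1708e-6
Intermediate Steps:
T(u, X) = √(X² + u²) - X
1/(T(-416 + k(7), -176) + 853486) = 1/((√((-176)² + (-416 + 0)²) - 1*(-176)) + 853486) = 1/((√(30976 + (-416)²) + 176) + 853486) = 1/((√(30976 + 173056) + 176) + 853486) = 1/((√204032 + 176) + 853486) = 1/((16*√797 + 176) + 853486) = 1/((176 + 16*√797) + 853486) = 1/(853662 + 16*√797)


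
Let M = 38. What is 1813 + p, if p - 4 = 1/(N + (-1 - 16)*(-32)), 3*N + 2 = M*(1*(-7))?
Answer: 2478391/1364 ≈ 1817.0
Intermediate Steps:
N = -268/3 (N = -2/3 + (38*(1*(-7)))/3 = -2/3 + (38*(-7))/3 = -2/3 + (1/3)*(-266) = -2/3 - 266/3 = -268/3 ≈ -89.333)
p = 5459/1364 (p = 4 + 1/(-268/3 + (-1 - 16)*(-32)) = 4 + 1/(-268/3 - 17*(-32)) = 4 + 1/(-268/3 + 544) = 4 + 1/(1364/3) = 4 + 3/1364 = 5459/1364 ≈ 4.0022)
1813 + p = 1813 + 5459/1364 = 2478391/1364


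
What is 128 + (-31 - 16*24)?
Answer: -287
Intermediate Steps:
128 + (-31 - 16*24) = 128 + (-31 - 384) = 128 - 415 = -287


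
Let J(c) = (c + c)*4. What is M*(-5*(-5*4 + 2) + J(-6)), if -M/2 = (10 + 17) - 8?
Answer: -1596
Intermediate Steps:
J(c) = 8*c (J(c) = (2*c)*4 = 8*c)
M = -38 (M = -2*((10 + 17) - 8) = -2*(27 - 8) = -2*19 = -38)
M*(-5*(-5*4 + 2) + J(-6)) = -38*(-5*(-5*4 + 2) + 8*(-6)) = -38*(-5*(-20 + 2) - 48) = -38*(-5*(-18) - 48) = -38*(90 - 48) = -38*42 = -1596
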